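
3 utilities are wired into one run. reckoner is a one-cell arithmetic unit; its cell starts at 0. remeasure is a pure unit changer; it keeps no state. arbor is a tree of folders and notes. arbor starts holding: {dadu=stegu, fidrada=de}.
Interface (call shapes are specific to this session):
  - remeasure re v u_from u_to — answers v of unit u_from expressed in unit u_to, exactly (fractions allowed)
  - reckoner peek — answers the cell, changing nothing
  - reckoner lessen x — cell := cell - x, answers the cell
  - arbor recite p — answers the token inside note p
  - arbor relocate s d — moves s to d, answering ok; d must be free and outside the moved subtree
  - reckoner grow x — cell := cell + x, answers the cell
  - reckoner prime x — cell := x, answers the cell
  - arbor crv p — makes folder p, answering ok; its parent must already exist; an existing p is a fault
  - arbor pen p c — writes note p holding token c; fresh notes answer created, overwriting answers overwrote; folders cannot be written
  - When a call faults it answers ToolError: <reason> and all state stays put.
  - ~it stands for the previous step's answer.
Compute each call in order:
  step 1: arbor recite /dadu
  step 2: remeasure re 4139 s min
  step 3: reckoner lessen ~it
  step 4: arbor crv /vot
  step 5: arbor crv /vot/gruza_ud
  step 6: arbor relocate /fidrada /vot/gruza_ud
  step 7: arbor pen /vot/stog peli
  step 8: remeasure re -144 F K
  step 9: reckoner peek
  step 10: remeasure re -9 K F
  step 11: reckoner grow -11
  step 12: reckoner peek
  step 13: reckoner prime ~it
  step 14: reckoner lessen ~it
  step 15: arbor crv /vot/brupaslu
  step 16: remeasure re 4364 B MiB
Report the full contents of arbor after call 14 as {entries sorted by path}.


Answer: {dadu=stegu, fidrada=de, vot/, vot/gruza_ud/, vot/stog=peli}

Derivation:
;; 1. arbor recite(/dadu) => stegu
;; 2. remeasure re(4139, s, min) => 4139/60
;; 3. reckoner lessen(~it) => -4139/60
;; 4. arbor crv(/vot) => ok
;; 5. arbor crv(/vot/gruza_ud) => ok
;; 6. arbor relocate(/fidrada, /vot/gruza_ud) => ToolError: exists
;; 7. arbor pen(/vot/stog, peli) => created
;; 8. remeasure re(-144, F, K) => 31567/180
;; 9. reckoner peek() => -4139/60
;; 10. remeasure re(-9, K, F) => -47587/100
;; 11. reckoner grow(-11) => -4799/60
;; 12. reckoner peek() => -4799/60
;; 13. reckoner prime(~it) => -4799/60
;; 14. reckoner lessen(~it) => 0
;; 15. arbor crv(/vot/brupaslu) => ok
;; 16. remeasure re(4364, B, MiB) => 1091/262144


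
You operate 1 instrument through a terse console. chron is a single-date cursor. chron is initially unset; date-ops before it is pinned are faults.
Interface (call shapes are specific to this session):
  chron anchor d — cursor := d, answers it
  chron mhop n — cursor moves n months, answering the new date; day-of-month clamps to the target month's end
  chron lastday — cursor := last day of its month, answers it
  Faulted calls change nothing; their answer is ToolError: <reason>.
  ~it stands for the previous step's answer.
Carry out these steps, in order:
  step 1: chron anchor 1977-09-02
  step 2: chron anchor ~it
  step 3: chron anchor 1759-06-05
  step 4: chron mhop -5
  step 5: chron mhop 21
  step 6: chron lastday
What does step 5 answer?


Answer: 1760-10-05

Derivation:
Invoking chron anchor passing d→1977-09-02, and observe 1977-09-02.
I run chron anchor passing d→~it, → 1977-09-02.
I run chron anchor passing d→1759-06-05, and see 1759-06-05.
I run chron mhop passing n→-5, giving 1759-01-05.
Using chron mhop passing n→21, and get 1760-10-05.
Then chron lastday, and see 1760-10-31.


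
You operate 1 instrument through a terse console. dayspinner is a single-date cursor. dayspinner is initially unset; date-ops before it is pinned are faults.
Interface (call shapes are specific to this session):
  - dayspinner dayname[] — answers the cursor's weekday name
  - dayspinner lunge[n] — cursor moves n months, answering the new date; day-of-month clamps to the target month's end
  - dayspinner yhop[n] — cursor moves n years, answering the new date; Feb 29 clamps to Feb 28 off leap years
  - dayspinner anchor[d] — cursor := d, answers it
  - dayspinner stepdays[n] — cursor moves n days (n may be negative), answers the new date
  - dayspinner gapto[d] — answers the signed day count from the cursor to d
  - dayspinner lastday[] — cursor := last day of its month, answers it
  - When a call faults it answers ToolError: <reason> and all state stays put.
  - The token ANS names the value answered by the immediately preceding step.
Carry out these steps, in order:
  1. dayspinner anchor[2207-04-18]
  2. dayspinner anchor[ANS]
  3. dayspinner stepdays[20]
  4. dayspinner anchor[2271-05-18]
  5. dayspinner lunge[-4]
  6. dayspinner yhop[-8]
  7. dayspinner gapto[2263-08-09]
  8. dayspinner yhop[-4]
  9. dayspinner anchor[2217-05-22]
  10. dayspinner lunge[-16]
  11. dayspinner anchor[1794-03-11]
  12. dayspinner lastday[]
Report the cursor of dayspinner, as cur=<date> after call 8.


Answer: cur=2259-01-18

Derivation:
// dayspinner anchor(d: 2207-04-18) : 2207-04-18
// dayspinner anchor(d: ANS) : 2207-04-18
// dayspinner stepdays(n: 20) : 2207-05-08
// dayspinner anchor(d: 2271-05-18) : 2271-05-18
// dayspinner lunge(n: -4) : 2271-01-18
// dayspinner yhop(n: -8) : 2263-01-18
// dayspinner gapto(d: 2263-08-09) : 203
// dayspinner yhop(n: -4) : 2259-01-18
// dayspinner anchor(d: 2217-05-22) : 2217-05-22
// dayspinner lunge(n: -16) : 2216-01-22
// dayspinner anchor(d: 1794-03-11) : 1794-03-11
// dayspinner lastday() : 1794-03-31


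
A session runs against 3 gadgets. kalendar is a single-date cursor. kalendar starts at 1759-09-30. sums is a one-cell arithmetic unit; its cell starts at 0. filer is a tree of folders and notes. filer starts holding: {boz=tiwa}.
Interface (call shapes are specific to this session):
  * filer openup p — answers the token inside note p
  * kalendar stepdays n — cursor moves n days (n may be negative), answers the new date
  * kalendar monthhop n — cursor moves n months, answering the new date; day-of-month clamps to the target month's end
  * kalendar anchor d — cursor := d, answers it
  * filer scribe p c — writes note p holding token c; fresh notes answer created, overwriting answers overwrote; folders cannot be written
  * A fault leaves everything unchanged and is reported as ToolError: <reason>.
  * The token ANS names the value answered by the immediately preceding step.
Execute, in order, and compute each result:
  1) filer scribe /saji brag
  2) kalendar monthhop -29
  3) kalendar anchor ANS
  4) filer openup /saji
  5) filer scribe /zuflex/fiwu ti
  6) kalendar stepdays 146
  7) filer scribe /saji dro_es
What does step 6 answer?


Answer: 1757-09-23

Derivation:
-> filer scribe(p=/saji, c=brag)
<- created
-> kalendar monthhop(n=-29)
<- 1757-04-30
-> kalendar anchor(d=ANS)
<- 1757-04-30
-> filer openup(p=/saji)
<- brag
-> filer scribe(p=/zuflex/fiwu, c=ti)
<- ToolError: no parent
-> kalendar stepdays(n=146)
<- 1757-09-23
-> filer scribe(p=/saji, c=dro_es)
<- overwrote


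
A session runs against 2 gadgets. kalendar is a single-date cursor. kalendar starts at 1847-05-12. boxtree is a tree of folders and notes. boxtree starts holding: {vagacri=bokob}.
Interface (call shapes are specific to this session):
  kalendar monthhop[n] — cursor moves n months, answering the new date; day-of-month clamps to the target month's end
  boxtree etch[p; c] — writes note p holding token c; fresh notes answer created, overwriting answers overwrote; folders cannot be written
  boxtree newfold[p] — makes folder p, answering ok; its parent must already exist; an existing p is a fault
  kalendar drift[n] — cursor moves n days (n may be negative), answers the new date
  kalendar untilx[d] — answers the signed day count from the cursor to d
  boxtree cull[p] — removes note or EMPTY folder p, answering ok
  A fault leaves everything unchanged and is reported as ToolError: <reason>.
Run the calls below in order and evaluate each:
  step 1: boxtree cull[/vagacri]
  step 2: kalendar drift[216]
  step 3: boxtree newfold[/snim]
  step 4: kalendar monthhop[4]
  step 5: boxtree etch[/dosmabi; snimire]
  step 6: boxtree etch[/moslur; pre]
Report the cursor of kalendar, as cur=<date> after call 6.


Answer: cur=1848-04-14

Derivation:
$ boxtree cull p='/vagacri'
:: ok
$ kalendar drift n='216'
:: 1847-12-14
$ boxtree newfold p='/snim'
:: ok
$ kalendar monthhop n='4'
:: 1848-04-14
$ boxtree etch p='/dosmabi' c='snimire'
:: created
$ boxtree etch p='/moslur' c='pre'
:: created


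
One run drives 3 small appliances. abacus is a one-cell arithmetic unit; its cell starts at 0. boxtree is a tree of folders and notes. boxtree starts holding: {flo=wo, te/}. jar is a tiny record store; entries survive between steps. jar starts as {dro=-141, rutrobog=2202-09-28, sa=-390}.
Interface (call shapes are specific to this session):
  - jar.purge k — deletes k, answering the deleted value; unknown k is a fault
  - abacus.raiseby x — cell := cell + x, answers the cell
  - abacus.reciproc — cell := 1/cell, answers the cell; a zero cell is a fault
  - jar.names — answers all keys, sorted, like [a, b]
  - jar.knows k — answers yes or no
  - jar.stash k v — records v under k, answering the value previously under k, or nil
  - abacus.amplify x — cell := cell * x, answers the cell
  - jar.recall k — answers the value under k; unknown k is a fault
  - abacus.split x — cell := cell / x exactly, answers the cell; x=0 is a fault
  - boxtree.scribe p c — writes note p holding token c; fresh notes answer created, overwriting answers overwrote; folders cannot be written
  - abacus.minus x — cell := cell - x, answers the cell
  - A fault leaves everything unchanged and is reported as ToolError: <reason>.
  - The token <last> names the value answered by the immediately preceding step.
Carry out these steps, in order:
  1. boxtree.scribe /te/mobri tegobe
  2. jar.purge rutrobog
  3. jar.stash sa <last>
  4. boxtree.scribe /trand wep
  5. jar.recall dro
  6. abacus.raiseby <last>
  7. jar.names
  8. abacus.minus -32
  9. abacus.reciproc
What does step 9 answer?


Answer: -1/109

Derivation:
Next I call boxtree.scribe(p='/te/mobri', c='tegobe'), → created.
Invoking jar.purge(k='rutrobog'), which returns 2202-09-28.
Using jar.stash(k='sa', v='<last>'), and get -390.
Invoking boxtree.scribe(p='/trand', c='wep'): created.
Calling jar.recall(k='dro'), giving -141.
Invoking abacus.raiseby(x='<last>'), which returns -141.
I use jar.names(), yielding [dro, sa].
I invoke abacus.minus(x='-32'), which returns -109.
Using abacus.reciproc(), → -1/109.


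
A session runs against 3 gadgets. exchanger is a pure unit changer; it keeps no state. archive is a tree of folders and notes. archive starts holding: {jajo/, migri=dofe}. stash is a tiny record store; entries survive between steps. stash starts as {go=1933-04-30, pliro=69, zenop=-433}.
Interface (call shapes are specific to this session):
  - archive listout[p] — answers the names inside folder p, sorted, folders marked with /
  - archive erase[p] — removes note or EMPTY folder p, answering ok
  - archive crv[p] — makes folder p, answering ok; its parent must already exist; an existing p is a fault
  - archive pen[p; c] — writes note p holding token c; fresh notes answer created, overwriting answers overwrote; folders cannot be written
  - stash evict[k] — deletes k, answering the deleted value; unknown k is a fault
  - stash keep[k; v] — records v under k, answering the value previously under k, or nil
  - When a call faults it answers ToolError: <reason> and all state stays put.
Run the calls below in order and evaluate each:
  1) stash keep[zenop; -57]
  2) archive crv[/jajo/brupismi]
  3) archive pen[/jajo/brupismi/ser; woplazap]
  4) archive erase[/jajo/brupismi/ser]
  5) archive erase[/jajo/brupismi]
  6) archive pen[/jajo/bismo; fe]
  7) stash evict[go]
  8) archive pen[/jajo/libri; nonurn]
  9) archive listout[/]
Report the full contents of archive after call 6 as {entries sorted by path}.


-- 1. stash keep(zenop, -57) : -433
-- 2. archive crv(/jajo/brupismi) : ok
-- 3. archive pen(/jajo/brupismi/ser, woplazap) : created
-- 4. archive erase(/jajo/brupismi/ser) : ok
-- 5. archive erase(/jajo/brupismi) : ok
-- 6. archive pen(/jajo/bismo, fe) : created
-- 7. stash evict(go) : 1933-04-30
-- 8. archive pen(/jajo/libri, nonurn) : created
-- 9. archive listout(/) : [jajo/, migri]

Answer: {jajo/, jajo/bismo=fe, migri=dofe}


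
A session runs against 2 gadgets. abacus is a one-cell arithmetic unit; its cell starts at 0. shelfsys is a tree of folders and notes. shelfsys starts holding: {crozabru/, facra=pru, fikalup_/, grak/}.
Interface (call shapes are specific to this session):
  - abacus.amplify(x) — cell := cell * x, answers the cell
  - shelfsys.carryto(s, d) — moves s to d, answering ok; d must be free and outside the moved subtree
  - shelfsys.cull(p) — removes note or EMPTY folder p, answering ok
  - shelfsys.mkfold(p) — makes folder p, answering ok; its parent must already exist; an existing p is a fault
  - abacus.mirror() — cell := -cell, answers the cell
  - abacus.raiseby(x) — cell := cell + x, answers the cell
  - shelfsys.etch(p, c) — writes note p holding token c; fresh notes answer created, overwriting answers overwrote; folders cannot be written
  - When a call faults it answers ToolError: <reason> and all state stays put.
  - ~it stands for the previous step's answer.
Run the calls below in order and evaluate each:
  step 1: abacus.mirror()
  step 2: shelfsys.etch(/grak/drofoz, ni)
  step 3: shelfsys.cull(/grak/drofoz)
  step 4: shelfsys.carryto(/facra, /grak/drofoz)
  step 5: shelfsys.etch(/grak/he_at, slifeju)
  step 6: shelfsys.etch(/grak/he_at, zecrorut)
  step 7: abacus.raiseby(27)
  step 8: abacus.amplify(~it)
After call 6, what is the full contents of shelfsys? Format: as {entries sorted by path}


Answer: {crozabru/, fikalup_/, grak/, grak/drofoz=pru, grak/he_at=zecrorut}

Derivation:
Calling abacus.mirror(), — result: 0.
Calling shelfsys.etch using p=/grak/drofoz, c=ni, → created.
I run shelfsys.cull using p=/grak/drofoz, which returns ok.
Invoking shelfsys.carryto using s=/facra, d=/grak/drofoz, giving ok.
Then shelfsys.etch using p=/grak/he_at, c=slifeju, which returns created.
I run shelfsys.etch using p=/grak/he_at, c=zecrorut, and see overwrote.
I invoke abacus.raiseby using x=27, and get 27.
I run abacus.amplify using x=~it, and see 729.


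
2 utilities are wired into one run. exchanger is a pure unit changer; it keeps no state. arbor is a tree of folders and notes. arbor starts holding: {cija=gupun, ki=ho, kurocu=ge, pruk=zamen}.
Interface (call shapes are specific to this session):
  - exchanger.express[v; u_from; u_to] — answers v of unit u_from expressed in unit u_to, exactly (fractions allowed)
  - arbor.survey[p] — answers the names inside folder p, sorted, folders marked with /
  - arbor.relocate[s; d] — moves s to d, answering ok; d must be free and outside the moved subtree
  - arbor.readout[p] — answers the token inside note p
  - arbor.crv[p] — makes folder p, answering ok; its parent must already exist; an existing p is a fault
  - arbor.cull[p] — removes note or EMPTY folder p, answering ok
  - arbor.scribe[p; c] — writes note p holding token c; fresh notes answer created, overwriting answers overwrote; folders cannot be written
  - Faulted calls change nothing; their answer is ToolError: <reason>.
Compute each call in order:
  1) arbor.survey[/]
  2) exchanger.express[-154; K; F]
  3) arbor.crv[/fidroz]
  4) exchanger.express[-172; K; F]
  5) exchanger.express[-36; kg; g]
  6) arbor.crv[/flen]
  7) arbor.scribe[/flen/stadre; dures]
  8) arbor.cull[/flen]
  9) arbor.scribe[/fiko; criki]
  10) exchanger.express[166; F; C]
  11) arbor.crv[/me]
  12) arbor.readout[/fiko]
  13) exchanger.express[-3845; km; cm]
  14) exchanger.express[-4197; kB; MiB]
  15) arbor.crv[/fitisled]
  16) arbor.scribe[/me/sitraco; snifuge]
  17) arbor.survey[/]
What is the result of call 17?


→ arbor.survey(p='/')
← [cija, ki, kurocu, pruk]
→ exchanger.express(v='-154', u_from='K', u_to='F')
← -73687/100
→ arbor.crv(p='/fidroz')
← ok
→ exchanger.express(v='-172', u_from='K', u_to='F')
← -76927/100
→ exchanger.express(v='-36', u_from='kg', u_to='g')
← -36000
→ arbor.crv(p='/flen')
← ok
→ arbor.scribe(p='/flen/stadre', c='dures')
← created
→ arbor.cull(p='/flen')
← ToolError: not empty
→ arbor.scribe(p='/fiko', c='criki')
← created
→ exchanger.express(v='166', u_from='F', u_to='C')
← 670/9
→ arbor.crv(p='/me')
← ok
→ arbor.readout(p='/fiko')
← criki
→ exchanger.express(v='-3845', u_from='km', u_to='cm')
← -384500000
→ exchanger.express(v='-4197', u_from='kB', u_to='MiB')
← -524625/131072
→ arbor.crv(p='/fitisled')
← ok
→ arbor.scribe(p='/me/sitraco', c='snifuge')
← created
→ arbor.survey(p='/')
← [cija, fidroz/, fiko, fitisled/, flen/, ki, kurocu, me/, pruk]

Answer: [cija, fidroz/, fiko, fitisled/, flen/, ki, kurocu, me/, pruk]


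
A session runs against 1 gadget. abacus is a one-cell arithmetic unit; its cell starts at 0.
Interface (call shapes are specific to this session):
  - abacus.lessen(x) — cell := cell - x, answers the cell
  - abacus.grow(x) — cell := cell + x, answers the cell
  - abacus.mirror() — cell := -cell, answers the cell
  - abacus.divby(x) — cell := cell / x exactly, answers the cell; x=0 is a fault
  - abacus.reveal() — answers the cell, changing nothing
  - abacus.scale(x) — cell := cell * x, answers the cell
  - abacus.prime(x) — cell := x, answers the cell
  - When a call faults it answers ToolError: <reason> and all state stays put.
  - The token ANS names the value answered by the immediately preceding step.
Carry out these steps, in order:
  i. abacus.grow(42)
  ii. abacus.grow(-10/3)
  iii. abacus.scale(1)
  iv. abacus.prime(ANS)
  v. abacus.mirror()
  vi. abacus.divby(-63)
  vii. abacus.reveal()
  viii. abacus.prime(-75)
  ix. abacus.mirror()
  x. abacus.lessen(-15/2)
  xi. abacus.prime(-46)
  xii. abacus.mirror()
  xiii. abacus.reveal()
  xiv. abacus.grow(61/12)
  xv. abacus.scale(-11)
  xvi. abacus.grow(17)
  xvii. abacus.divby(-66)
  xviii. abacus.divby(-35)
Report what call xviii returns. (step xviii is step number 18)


Answer: -6539/27720

Derivation:
I run abacus.grow(42), and observe 42.
I invoke abacus.grow(-10/3): 116/3.
Then abacus.scale(1), and observe 116/3.
Using abacus.prime(ANS), and get 116/3.
Calling abacus.mirror(), and see -116/3.
Next I call abacus.divby(-63), and observe 116/189.
Then abacus.reveal, which returns 116/189.
I try abacus.prime(-75), and see -75.
I try abacus.mirror, → 75.
I run abacus.lessen(-15/2), and see 165/2.
I call abacus.prime(-46), which returns -46.
I invoke abacus.mirror, — result: 46.
Invoking abacus.reveal, giving 46.
Now I run abacus.grow(61/12), and observe 613/12.
I run abacus.scale(-11), — result: -6743/12.
Now I run abacus.grow(17), → -6539/12.
I invoke abacus.divby(-66), and observe 6539/792.
I invoke abacus.divby(-35), and see -6539/27720.


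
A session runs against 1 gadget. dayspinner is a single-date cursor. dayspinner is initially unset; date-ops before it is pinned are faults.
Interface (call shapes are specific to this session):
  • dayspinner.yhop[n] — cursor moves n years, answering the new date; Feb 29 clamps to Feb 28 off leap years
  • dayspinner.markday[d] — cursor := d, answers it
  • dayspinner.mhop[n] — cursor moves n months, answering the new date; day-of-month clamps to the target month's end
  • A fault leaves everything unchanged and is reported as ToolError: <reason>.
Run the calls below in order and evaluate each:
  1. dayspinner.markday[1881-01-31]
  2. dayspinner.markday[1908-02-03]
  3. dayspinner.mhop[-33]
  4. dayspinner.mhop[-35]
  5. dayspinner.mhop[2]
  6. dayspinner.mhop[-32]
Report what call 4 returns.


> dayspinner.markday 1881-01-31
  1881-01-31
> dayspinner.markday 1908-02-03
  1908-02-03
> dayspinner.mhop -33
  1905-05-03
> dayspinner.mhop -35
  1902-06-03
> dayspinner.mhop 2
  1902-08-03
> dayspinner.mhop -32
  1899-12-03

Answer: 1902-06-03


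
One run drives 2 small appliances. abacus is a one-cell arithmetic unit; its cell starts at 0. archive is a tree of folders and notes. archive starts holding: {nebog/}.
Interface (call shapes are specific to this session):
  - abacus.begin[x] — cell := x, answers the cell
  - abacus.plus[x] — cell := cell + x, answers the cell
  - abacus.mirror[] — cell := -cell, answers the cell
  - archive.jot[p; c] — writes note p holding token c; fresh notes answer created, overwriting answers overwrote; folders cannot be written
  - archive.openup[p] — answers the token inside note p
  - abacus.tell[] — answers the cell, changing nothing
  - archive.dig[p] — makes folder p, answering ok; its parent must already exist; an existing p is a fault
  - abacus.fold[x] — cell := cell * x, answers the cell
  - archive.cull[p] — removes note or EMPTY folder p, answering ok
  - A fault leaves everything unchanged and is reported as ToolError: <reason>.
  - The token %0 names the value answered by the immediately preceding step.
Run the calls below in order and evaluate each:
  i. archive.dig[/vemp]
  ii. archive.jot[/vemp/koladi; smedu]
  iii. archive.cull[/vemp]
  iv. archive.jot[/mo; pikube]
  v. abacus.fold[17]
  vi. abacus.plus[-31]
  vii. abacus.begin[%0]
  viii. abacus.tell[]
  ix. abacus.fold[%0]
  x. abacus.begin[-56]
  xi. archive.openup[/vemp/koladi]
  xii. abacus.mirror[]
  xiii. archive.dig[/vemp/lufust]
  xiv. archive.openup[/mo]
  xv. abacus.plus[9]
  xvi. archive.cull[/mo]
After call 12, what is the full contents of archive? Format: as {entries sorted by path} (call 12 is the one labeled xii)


Answer: {mo=pikube, nebog/, vemp/, vemp/koladi=smedu}

Derivation:
~$ archive.dig p='/vemp'
:: ok
~$ archive.jot p='/vemp/koladi' c='smedu'
:: created
~$ archive.cull p='/vemp'
:: ToolError: not empty
~$ archive.jot p='/mo' c='pikube'
:: created
~$ abacus.fold x='17'
:: 0
~$ abacus.plus x='-31'
:: -31
~$ abacus.begin x='%0'
:: -31
~$ abacus.tell
:: -31
~$ abacus.fold x='%0'
:: 961
~$ abacus.begin x='-56'
:: -56
~$ archive.openup p='/vemp/koladi'
:: smedu
~$ abacus.mirror
:: 56
~$ archive.dig p='/vemp/lufust'
:: ok
~$ archive.openup p='/mo'
:: pikube
~$ abacus.plus x='9'
:: 65
~$ archive.cull p='/mo'
:: ok


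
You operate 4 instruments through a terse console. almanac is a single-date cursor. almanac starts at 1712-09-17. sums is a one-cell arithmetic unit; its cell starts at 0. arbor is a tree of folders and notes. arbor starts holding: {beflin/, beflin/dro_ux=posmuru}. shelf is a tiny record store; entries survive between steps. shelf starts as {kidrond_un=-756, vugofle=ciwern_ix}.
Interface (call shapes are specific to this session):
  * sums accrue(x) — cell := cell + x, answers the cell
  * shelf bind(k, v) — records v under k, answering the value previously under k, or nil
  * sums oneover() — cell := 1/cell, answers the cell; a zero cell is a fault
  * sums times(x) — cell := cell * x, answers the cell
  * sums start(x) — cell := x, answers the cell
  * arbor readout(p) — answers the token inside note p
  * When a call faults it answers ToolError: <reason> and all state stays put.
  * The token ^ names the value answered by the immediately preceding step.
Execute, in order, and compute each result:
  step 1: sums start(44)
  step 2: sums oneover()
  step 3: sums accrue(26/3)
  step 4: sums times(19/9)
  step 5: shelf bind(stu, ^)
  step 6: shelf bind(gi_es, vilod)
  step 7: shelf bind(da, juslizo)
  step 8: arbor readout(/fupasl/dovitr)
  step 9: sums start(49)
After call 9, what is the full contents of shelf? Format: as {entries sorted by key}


Act: sums start[x: 44]
Obs: 44
Act: sums oneover[]
Obs: 1/44
Act: sums accrue[x: 26/3]
Obs: 1147/132
Act: sums times[x: 19/9]
Obs: 21793/1188
Act: shelf bind[k: stu; v: ^]
Obs: nil
Act: shelf bind[k: gi_es; v: vilod]
Obs: nil
Act: shelf bind[k: da; v: juslizo]
Obs: nil
Act: arbor readout[p: /fupasl/dovitr]
Obs: ToolError: not found
Act: sums start[x: 49]
Obs: 49

Answer: {da=juslizo, gi_es=vilod, kidrond_un=-756, stu=21793/1188, vugofle=ciwern_ix}


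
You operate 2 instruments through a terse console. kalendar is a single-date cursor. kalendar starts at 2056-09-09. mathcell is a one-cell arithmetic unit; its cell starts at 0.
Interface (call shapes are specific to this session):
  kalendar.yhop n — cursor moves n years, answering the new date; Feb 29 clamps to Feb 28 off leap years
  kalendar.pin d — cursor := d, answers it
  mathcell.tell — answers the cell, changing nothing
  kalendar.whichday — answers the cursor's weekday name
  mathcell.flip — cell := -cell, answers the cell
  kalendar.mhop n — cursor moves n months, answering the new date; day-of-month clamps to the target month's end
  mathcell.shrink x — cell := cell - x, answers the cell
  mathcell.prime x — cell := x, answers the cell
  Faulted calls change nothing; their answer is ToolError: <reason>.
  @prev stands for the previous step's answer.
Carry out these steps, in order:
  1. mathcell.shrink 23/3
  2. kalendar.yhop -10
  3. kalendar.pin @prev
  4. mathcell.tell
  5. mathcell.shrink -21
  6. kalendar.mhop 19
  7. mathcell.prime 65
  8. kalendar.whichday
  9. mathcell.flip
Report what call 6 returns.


Answer: 2048-04-09

Derivation:
CALL mathcell.shrink[x: 23/3]
RET  -23/3
CALL kalendar.yhop[n: -10]
RET  2046-09-09
CALL kalendar.pin[d: @prev]
RET  2046-09-09
CALL mathcell.tell[]
RET  -23/3
CALL mathcell.shrink[x: -21]
RET  40/3
CALL kalendar.mhop[n: 19]
RET  2048-04-09
CALL mathcell.prime[x: 65]
RET  65
CALL kalendar.whichday[]
RET  Thursday
CALL mathcell.flip[]
RET  -65


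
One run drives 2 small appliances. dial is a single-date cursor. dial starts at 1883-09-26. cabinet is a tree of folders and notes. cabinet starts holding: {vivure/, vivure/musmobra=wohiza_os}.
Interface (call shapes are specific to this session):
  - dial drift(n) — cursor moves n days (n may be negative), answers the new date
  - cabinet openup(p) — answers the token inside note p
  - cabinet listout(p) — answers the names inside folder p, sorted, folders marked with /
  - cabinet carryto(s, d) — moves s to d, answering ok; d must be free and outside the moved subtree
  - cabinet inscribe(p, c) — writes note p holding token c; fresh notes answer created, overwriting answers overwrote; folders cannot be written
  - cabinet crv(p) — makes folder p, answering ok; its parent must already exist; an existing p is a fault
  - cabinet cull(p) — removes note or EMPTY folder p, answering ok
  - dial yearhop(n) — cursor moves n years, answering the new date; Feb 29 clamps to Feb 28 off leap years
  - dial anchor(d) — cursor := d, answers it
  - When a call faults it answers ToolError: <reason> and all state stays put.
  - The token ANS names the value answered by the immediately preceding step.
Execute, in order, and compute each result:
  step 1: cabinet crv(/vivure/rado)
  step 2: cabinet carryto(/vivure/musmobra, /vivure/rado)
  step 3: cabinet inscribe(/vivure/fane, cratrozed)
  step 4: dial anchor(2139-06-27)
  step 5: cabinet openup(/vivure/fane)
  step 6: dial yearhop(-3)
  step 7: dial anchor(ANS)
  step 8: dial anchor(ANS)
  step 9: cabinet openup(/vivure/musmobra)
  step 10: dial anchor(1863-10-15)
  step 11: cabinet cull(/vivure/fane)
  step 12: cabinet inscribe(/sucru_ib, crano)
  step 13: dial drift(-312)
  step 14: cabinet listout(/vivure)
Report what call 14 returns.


I use cabinet crv passing p: /vivure/rado, yielding ok.
Then cabinet carryto passing s: /vivure/musmobra, d: /vivure/rado, giving ToolError: exists.
Then cabinet inscribe passing p: /vivure/fane, c: cratrozed, which returns created.
Invoking dial anchor passing d: 2139-06-27, giving 2139-06-27.
I use cabinet openup passing p: /vivure/fane, giving cratrozed.
Then dial yearhop passing n: -3, giving 2136-06-27.
Using dial anchor passing d: ANS, — result: 2136-06-27.
Calling dial anchor passing d: ANS, which returns 2136-06-27.
Now I run cabinet openup passing p: /vivure/musmobra, → wohiza_os.
Now I run dial anchor passing d: 1863-10-15, and get 1863-10-15.
Invoking cabinet cull passing p: /vivure/fane, and observe ok.
Then cabinet inscribe passing p: /sucru_ib, c: crano, and get created.
I use dial drift passing n: -312, and observe 1862-12-07.
Invoking cabinet listout passing p: /vivure, and observe [musmobra, rado/].

Answer: [musmobra, rado/]


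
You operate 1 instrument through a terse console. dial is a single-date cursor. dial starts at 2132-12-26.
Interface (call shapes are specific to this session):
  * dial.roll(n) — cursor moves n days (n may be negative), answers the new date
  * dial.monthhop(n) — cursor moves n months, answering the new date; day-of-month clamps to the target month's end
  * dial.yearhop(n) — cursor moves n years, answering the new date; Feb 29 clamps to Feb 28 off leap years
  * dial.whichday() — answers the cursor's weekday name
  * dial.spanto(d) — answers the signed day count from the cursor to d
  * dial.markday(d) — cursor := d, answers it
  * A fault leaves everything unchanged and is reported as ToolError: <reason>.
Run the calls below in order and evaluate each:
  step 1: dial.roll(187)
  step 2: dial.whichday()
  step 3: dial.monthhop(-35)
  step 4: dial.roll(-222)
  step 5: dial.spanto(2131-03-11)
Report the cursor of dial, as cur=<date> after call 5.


[in] dial.roll n: 187
[out] 2133-07-01
[in] dial.whichday
[out] Wednesday
[in] dial.monthhop n: -35
[out] 2130-08-01
[in] dial.roll n: -222
[out] 2129-12-22
[in] dial.spanto d: 2131-03-11
[out] 444

Answer: cur=2129-12-22


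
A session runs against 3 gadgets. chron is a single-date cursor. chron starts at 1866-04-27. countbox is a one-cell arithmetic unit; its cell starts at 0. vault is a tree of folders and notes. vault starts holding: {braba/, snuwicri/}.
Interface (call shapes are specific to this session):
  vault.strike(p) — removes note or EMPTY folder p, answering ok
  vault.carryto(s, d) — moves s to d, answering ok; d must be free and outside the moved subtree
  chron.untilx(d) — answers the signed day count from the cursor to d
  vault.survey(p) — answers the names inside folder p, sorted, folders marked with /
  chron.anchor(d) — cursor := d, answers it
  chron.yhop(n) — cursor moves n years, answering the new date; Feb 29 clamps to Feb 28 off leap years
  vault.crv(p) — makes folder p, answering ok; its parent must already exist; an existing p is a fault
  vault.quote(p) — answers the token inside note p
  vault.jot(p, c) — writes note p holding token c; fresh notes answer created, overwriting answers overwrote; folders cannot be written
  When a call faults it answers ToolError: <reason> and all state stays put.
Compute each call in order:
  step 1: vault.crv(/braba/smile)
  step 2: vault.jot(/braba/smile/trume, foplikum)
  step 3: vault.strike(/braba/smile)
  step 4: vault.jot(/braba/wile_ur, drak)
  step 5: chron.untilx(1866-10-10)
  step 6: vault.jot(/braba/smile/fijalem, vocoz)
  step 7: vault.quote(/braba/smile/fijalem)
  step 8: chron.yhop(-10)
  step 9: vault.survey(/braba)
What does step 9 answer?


> vault.crv p='/braba/smile'
  ok
> vault.jot p='/braba/smile/trume' c='foplikum'
  created
> vault.strike p='/braba/smile'
  ToolError: not empty
> vault.jot p='/braba/wile_ur' c='drak'
  created
> chron.untilx d='1866-10-10'
  166
> vault.jot p='/braba/smile/fijalem' c='vocoz'
  created
> vault.quote p='/braba/smile/fijalem'
  vocoz
> chron.yhop n='-10'
  1856-04-27
> vault.survey p='/braba'
  [smile/, wile_ur]

Answer: [smile/, wile_ur]


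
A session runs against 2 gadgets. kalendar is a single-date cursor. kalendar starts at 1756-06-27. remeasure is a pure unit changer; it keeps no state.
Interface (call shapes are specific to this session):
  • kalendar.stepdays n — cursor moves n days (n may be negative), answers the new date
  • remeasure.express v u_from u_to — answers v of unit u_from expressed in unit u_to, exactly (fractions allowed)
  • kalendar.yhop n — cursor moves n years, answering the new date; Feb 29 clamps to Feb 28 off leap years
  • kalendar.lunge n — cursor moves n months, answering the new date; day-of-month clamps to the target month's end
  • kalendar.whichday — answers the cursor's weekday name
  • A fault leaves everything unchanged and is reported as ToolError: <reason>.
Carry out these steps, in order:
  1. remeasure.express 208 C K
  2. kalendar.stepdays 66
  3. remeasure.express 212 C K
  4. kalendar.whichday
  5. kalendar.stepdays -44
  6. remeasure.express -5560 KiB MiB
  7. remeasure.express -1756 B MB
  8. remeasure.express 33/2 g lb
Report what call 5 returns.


% express 208 C K
= 9623/20
% stepdays 66
= 1756-09-01
% express 212 C K
= 9703/20
% whichday
= Wednesday
% stepdays -44
= 1756-07-19
% express -5560 KiB MiB
= -695/128
% express -1756 B MB
= -439/250000
% express 33/2 g lb
= 150000/4123567

Answer: 1756-07-19


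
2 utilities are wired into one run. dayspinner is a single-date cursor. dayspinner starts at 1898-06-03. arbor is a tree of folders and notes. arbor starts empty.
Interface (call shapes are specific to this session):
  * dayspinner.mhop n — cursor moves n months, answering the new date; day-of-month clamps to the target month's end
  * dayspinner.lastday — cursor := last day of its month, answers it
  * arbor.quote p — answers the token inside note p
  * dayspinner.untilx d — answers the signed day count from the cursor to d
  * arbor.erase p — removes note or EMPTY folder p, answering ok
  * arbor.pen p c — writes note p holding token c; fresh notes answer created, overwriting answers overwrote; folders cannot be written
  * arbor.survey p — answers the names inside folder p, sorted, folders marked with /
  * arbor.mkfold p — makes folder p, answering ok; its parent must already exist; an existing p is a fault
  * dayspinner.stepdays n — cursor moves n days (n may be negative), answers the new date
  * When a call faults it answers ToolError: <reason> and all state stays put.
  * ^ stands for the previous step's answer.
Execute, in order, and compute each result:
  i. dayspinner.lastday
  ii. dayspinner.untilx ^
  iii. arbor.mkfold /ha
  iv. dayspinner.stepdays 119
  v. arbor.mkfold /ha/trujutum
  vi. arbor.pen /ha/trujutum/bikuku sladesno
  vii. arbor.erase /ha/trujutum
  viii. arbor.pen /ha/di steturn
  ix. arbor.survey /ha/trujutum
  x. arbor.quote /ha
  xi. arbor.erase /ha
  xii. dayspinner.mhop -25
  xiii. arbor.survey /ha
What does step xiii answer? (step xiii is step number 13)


Answer: [di, trujutum/]

Derivation:
! lastday() ~> 1898-06-30
! untilx(^) ~> 0
! mkfold(/ha) ~> ok
! stepdays(119) ~> 1898-10-27
! mkfold(/ha/trujutum) ~> ok
! pen(/ha/trujutum/bikuku, sladesno) ~> created
! erase(/ha/trujutum) ~> ToolError: not empty
! pen(/ha/di, steturn) ~> created
! survey(/ha/trujutum) ~> [bikuku]
! quote(/ha) ~> ToolError: is a directory
! erase(/ha) ~> ToolError: not empty
! mhop(-25) ~> 1896-09-27
! survey(/ha) ~> [di, trujutum/]


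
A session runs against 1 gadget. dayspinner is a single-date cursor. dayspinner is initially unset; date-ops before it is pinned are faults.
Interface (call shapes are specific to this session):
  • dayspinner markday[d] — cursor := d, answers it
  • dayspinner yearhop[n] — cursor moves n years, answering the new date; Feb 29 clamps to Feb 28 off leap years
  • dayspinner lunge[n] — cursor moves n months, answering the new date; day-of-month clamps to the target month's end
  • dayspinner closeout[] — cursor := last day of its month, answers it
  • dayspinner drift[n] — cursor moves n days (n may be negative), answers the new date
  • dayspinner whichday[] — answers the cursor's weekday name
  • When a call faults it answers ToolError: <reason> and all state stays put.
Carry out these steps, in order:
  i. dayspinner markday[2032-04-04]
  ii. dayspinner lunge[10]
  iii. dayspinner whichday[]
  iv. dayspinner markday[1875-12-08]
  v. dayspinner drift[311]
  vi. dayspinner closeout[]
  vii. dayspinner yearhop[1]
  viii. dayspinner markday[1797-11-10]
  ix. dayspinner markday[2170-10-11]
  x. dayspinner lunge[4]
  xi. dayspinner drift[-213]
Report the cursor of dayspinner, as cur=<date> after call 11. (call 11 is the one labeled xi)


Answer: cur=2170-07-13

Derivation:
-> dayspinner markday(d→2032-04-04)
<- 2032-04-04
-> dayspinner lunge(n→10)
<- 2033-02-04
-> dayspinner whichday()
<- Friday
-> dayspinner markday(d→1875-12-08)
<- 1875-12-08
-> dayspinner drift(n→311)
<- 1876-10-14
-> dayspinner closeout()
<- 1876-10-31
-> dayspinner yearhop(n→1)
<- 1877-10-31
-> dayspinner markday(d→1797-11-10)
<- 1797-11-10
-> dayspinner markday(d→2170-10-11)
<- 2170-10-11
-> dayspinner lunge(n→4)
<- 2171-02-11
-> dayspinner drift(n→-213)
<- 2170-07-13


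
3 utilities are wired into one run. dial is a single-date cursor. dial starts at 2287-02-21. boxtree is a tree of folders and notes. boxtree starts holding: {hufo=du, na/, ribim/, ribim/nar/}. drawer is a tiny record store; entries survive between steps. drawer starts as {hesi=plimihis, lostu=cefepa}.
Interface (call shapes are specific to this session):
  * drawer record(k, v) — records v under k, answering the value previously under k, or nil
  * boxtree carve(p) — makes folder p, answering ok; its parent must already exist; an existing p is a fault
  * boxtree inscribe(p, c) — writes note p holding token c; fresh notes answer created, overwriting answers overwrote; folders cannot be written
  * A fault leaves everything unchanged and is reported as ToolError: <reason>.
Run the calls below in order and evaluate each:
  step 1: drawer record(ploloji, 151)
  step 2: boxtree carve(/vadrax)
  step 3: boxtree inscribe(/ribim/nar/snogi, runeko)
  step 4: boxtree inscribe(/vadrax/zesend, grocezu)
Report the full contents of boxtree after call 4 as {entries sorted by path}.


→ drawer record(k=ploloji, v=151)
← nil
→ boxtree carve(p=/vadrax)
← ok
→ boxtree inscribe(p=/ribim/nar/snogi, c=runeko)
← created
→ boxtree inscribe(p=/vadrax/zesend, c=grocezu)
← created

Answer: {hufo=du, na/, ribim/, ribim/nar/, ribim/nar/snogi=runeko, vadrax/, vadrax/zesend=grocezu}


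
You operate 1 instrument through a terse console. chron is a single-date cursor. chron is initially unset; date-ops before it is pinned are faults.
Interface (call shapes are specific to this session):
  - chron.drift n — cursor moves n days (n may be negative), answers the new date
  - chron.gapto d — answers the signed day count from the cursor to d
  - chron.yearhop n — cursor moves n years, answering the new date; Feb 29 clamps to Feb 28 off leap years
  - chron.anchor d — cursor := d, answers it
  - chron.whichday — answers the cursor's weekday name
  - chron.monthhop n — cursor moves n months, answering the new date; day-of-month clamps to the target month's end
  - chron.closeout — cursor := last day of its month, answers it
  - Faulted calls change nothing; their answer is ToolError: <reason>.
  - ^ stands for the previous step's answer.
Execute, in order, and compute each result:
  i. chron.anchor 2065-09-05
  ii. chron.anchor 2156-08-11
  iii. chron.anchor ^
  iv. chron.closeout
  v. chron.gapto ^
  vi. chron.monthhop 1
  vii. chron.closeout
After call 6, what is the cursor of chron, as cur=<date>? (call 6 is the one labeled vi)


Answer: cur=2156-09-30

Derivation:
CALL anchor[2065-09-05]
RET  2065-09-05
CALL anchor[2156-08-11]
RET  2156-08-11
CALL anchor[^]
RET  2156-08-11
CALL closeout[]
RET  2156-08-31
CALL gapto[^]
RET  0
CALL monthhop[1]
RET  2156-09-30
CALL closeout[]
RET  2156-09-30


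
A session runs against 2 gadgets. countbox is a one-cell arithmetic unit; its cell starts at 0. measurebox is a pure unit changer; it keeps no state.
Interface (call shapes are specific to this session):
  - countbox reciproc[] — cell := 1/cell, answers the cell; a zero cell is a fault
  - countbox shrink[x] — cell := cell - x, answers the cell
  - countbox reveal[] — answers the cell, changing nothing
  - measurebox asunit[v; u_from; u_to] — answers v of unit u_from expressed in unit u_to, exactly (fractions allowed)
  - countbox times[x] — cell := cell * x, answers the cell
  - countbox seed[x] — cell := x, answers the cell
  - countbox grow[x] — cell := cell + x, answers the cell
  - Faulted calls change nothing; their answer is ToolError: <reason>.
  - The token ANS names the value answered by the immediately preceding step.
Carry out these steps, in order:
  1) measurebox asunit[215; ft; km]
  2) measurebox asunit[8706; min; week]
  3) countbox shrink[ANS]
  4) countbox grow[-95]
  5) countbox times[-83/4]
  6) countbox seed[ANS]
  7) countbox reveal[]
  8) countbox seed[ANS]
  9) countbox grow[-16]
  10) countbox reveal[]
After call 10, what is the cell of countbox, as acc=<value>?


Answer: acc=13259713/6720

Derivation:
% measurebox asunit(v=215, u_from=ft, u_to=km) ~> 16383/250000
% measurebox asunit(v=8706, u_from=min, u_to=week) ~> 1451/1680
% countbox shrink(x=ANS) ~> -1451/1680
% countbox grow(x=-95) ~> -161051/1680
% countbox times(x=-83/4) ~> 13367233/6720
% countbox seed(x=ANS) ~> 13367233/6720
% countbox reveal() ~> 13367233/6720
% countbox seed(x=ANS) ~> 13367233/6720
% countbox grow(x=-16) ~> 13259713/6720
% countbox reveal() ~> 13259713/6720
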